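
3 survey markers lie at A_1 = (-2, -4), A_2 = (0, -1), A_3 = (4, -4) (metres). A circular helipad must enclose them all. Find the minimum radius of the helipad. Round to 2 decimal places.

3.00

Side lengths²: A_1A_2² = 13, A_1A_3² = 36, A_2A_3² = 25.
Since A_1A_3² = 36 < 25 + 13 = 38, the triangle is acute, so the smallest enclosing circle is the circumcircle.
Circumcentre = (1, -23/6), r² = 325/36.
r = √(325/36) ≈ 3.00.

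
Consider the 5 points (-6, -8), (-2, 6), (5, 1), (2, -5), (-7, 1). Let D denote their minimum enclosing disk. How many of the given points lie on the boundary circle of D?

3

The minimum enclosing circle is determined by three boundary points: (-6, -8), (-2, 6), (5, 1).
Their circumcentre is (-124/59, -91/59) with r² = 198061/3481.
The farthest remaining point (-7, 1) is at distance² 106021/3481 ≤ 198061/3481.
The points at distance exactly r from the centre are (-6, -8), (-2, 6), (5, 1) — 3 points.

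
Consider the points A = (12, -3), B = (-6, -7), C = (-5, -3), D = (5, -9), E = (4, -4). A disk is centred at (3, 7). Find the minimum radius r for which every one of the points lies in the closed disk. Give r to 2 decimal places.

16.64

The required radius is the distance from (3, 7) to the farthest point.
Squared distances: 181, 277, 164, 260, 122.
Maximum is 277, attained at B.
r = √277 ≈ 16.64.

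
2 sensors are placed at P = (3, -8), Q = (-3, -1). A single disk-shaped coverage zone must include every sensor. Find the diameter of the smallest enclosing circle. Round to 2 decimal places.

The smallest circle enclosing two points has them as diameter endpoints.
Centre = midpoint = (0, -4.5); r² = |PQ|²/4 = 85/4 = 21.25.
Diameter = 2r = 2√(21.25) ≈ 9.22.

9.22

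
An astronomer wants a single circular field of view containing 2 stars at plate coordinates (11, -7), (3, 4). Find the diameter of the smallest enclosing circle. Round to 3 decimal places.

The smallest circle enclosing two points has them as diameter endpoints.
Centre = midpoint = (7, -1.5); r² = |(11, -7)−(3, 4)|²/4 = 185/4 = 46.25.
Diameter = 2r = 2√(46.25) ≈ 13.601.

13.601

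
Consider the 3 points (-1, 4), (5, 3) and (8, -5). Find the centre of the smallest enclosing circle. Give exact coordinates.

(3.5, -0.5)

Call the three points A, B, C in the order given.
Side lengths²: AB² = 37, AC² = 162, BC² = 73.
Since AC² = 162 ≥ 73 + 37 = 110, the angle opposite AC is not acute, so the smallest enclosing circle has AC as diameter.
Centre = midpoint of AC = (3.5, -0.5), r² = 162/4 = 40.5.
Centre = (3.5, -0.5).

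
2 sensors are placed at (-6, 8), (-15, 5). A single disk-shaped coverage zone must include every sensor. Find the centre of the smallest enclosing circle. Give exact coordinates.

The smallest circle enclosing two points has them as diameter endpoints.
Centre = midpoint = (-10.5, 6.5); r² = |(-6, 8)−(-15, 5)|²/4 = 90/4 = 22.5.
Centre = (-10.5, 6.5).

(-10.5, 6.5)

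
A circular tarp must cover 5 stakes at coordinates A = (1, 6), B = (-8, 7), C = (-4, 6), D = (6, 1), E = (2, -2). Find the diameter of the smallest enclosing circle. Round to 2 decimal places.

15.23

The farthest pair is B–D with squared distance 232. The circle on this segment as diameter has centre (-1, 4) and r² = 232/4 = 58.
Check A: distance² to centre = 8 ≤ 58, so it lies inside.
All remaining points lie in this disk, and no smaller disk contains both endpoints, so this is the minimum enclosing circle.
Diameter = 2r = 2√58 ≈ 15.23.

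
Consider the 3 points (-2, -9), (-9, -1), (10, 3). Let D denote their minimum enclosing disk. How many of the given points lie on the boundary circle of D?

Call the three points A, B, C in the order given.
Side lengths²: AB² = 113, AC² = 288, BC² = 377.
Since BC² = 377 < 288 + 113 = 401, the triangle is acute, so the smallest enclosing circle is the circumcircle.
Circumcentre = (19/30, 11/30), r² = 42601/450.
The points at distance exactly r from the centre are (-2, -9), (-9, -1), (10, 3) — 3 points.

3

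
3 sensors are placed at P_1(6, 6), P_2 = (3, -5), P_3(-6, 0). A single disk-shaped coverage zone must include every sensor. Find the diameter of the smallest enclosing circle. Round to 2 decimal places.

Side lengths²: P_1P_2² = 130, P_1P_3² = 180, P_2P_3² = 106.
Since P_1P_3² = 180 < 130 + 106 = 236, the triangle is acute, so the smallest enclosing circle is the circumcircle.
Circumcentre = (14/19, 29/19), r² = 17225/361.
Diameter = 2r = 2√(17225/361) ≈ 13.82.

13.82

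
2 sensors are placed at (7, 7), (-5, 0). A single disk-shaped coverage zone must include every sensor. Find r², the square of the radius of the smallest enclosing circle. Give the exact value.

The smallest circle enclosing two points has them as diameter endpoints.
Centre = midpoint = (1, 3.5); r² = |(7, 7)−(-5, 0)|²/4 = 193/4 = 48.25.

48.25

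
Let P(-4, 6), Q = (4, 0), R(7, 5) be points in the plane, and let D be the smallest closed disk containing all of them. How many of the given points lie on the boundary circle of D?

3

Side lengths²: PQ² = 100, PR² = 122, QR² = 34.
Since PR² = 122 < 100 + 34 = 134, the triangle is acute, so the smallest enclosing circle is the circumcircle.
Circumcentre = (42/29, 143/29), r² = 25925/841.
The points at distance exactly r from the centre are P, Q, R — 3 points.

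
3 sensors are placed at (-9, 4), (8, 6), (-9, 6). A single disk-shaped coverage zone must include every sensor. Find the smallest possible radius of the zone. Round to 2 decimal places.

Call the three points A, B, C in the order given.
Side lengths²: AB² = 293, AC² = 4, BC² = 289.
Since AB² = 293 ≥ 289 + 4 = 293, the angle opposite AB is not acute, so the smallest enclosing circle has AB as diameter.
Centre = midpoint of AB = (-0.5, 5), r² = 293/4 = 73.25.
r = √(73.25) ≈ 8.56.

8.56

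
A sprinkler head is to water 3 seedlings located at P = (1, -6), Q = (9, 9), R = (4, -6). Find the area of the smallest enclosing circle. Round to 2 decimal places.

226.98

Side lengths²: PQ² = 289, PR² = 9, QR² = 250.
Since PQ² = 289 ≥ 250 + 9 = 259, the angle opposite PQ is not acute, so the smallest enclosing circle has PQ as diameter.
Centre = midpoint of PQ = (5, 1.5), r² = 289/4 = 72.25.
Area = π·r² = π·72.25 ≈ 226.98.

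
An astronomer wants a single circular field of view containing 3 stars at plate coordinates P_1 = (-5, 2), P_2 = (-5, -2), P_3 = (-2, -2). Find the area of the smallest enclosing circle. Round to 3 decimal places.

Side lengths²: P_1P_2² = 16, P_1P_3² = 25, P_2P_3² = 9.
Since P_1P_3² = 25 ≥ 16 + 9 = 25, the angle opposite P_1P_3 is not acute, so the smallest enclosing circle has P_1P_3 as diameter.
Centre = midpoint of P_1P_3 = (-3.5, 0), r² = 25/4 = 6.25.
Area = π·r² = π·6.25 ≈ 19.635.

19.635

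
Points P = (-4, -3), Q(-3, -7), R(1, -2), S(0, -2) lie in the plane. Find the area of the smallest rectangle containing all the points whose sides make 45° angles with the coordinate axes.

22.5

In coordinates u = x + y, v = x − y the rectangle is axis-aligned; the map (x,y)→(u,v) scales areas by 2.
u-values: -7, -10, -1, -2; range = -1 − (-10) = 9.
v-values: -1, 4, 3, 2; range = 4 − (-1) = 5.
Area = (9 × 5) / 2 = 22.5.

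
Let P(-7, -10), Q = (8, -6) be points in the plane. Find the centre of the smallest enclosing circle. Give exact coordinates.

The smallest circle enclosing two points has them as diameter endpoints.
Centre = midpoint = (0.5, -8); r² = |PQ|²/4 = 241/4 = 60.25.
Centre = (0.5, -8).

(0.5, -8)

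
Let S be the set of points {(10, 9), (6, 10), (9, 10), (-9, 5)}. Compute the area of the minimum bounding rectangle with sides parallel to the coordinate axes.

x ranges over [-9, 10], width 19.
y ranges over [5, 10], height 5.
Area = 19 × 5 = 95.

95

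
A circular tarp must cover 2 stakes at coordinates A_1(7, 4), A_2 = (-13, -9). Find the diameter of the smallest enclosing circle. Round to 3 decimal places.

The smallest circle enclosing two points has them as diameter endpoints.
Centre = midpoint = (-3, -2.5); r² = |A_1A_2|²/4 = 569/4 = 142.25.
Diameter = 2r = 2√(142.25) ≈ 23.854.

23.854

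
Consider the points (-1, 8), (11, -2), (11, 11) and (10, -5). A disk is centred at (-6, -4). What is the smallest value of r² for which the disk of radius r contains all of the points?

The required radius is the distance from (-6, -4) to the farthest point.
Squared distances: 169, 293, 514, 257.
Maximum is 514, attained at (11, 11).

514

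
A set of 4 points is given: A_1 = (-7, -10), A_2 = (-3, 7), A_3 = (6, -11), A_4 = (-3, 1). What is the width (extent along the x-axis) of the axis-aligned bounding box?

13

max x = 6, min x = -7, so width = 13.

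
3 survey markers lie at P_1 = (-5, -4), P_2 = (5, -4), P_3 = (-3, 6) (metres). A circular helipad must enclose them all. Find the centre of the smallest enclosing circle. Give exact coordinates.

Side lengths²: P_1P_2² = 100, P_1P_3² = 104, P_2P_3² = 164.
Since P_2P_3² = 164 < 104 + 100 = 204, the triangle is acute, so the smallest enclosing circle is the circumcircle.
Circumcentre = (0, 0.2), r² = 42.64.
Centre = (0, 0.2).

(0, 0.2)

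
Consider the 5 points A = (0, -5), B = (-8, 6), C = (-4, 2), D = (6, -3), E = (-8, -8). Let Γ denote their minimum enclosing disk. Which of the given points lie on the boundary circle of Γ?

By Welzl's lemma the MEC is supported by two points (diametrically opposite) or three points (on a circumcircle).
The minimum enclosing circle is determined by three boundary points: B, D, E.
Their circumcentre is (-73/28, -1) with r² = 61217/784.
The farthest remaining point A is at distance² 17873/784 ≤ 61217/784.
The points at distance exactly r from the centre are B, D, E — 3 points.

B, D, E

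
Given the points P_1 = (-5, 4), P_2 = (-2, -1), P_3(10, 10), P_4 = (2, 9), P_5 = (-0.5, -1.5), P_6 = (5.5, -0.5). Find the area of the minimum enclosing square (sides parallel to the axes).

225

The bounding box has width 15 and height 11.5.
An axis-aligned square enclosing the set must have side ≥ max(width, height).
So the minimum side is max(15, 11.5) = 15.
Area = 15² = 225.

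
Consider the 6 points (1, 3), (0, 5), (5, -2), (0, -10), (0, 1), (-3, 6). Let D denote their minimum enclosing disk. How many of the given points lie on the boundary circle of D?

2

The minimum enclosing circle of a finite set is fixed by two of the points (as a diameter) or three (as a circumcircle).
The farthest pair is (0, -10)–(-3, 6) with squared distance 265. The circle on this segment as diameter has centre (-1.5, -2) and r² = 265/4 = 66.25.
Check (1, 3): distance² to centre = 31.25 ≤ 66.25, so it lies inside.
All remaining points lie in this disk, and no smaller disk contains both endpoints, so this is the minimum enclosing circle.
The points at distance exactly r from the centre are (0, -10), (-3, 6) — 2 points.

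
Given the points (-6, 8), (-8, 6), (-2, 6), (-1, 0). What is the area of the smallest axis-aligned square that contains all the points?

64

The bounding box has width 7 and height 8.
An axis-aligned square enclosing the set must have side ≥ max(width, height).
So the minimum side is max(7, 8) = 8.
Area = 8² = 64.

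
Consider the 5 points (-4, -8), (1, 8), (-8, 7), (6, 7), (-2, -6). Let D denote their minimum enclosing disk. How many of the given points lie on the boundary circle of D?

The minimum enclosing circle of a finite set is fixed by two of the points (as a diameter) or three (as a circumcircle).
The minimum enclosing circle is determined by three boundary points: (-4, -8), (-8, 7), (6, 7).
Their circumcentre is (-1, 5/6) with r² = 3133/36.
The farthest remaining point (1, 8) is at distance² 1993/36 ≤ 3133/36.
The points at distance exactly r from the centre are (-4, -8), (-8, 7), (6, 7) — 3 points.

3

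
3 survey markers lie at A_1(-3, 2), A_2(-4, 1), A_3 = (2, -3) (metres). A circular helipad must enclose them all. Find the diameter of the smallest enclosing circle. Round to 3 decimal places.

7.211

Side lengths²: A_1A_2² = 2, A_1A_3² = 50, A_2A_3² = 52.
Since A_2A_3² = 52 ≥ 50 + 2 = 52, the angle opposite A_2A_3 is not acute, so the smallest enclosing circle has A_2A_3 as diameter.
Centre = midpoint of A_2A_3 = (-1, -1), r² = 52/4 = 13.
Diameter = 2r = 2√13 ≈ 7.211.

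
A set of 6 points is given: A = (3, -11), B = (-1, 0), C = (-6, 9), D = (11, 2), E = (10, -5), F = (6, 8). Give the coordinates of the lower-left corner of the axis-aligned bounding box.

x-range [-6, 11], y-range [-11, 9].
The lower-left corner is (-6, -11).

(-6, -11)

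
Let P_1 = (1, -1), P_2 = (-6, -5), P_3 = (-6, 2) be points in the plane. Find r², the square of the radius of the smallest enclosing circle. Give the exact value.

Side lengths²: P_1P_2² = 65, P_1P_3² = 58, P_2P_3² = 49.
Since P_1P_2² = 65 < 58 + 49 = 107, the triangle is acute, so the smallest enclosing circle is the circumcircle.
Circumcentre = (-47/14, -1.5), r² = 1885/98.

1885/98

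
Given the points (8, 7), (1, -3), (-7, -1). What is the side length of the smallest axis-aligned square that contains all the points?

The bounding box has width 15 and height 10.
An axis-aligned square enclosing the set must have side ≥ max(width, height).
So the minimum side is max(15, 10) = 15.

15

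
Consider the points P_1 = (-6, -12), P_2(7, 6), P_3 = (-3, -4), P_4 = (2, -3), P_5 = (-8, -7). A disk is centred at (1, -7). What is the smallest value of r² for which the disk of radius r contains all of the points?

The required radius is the distance from (1, -7) to the farthest point.
Squared distances: 74, 205, 25, 17, 81.
Maximum is 205, attained at P_2.

205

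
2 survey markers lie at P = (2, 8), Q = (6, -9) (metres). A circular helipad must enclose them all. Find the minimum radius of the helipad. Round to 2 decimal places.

8.73

The smallest circle enclosing two points has them as diameter endpoints.
Centre = midpoint = (4, -0.5); r² = |PQ|²/4 = 305/4 = 76.25.
r = √(76.25) ≈ 8.73.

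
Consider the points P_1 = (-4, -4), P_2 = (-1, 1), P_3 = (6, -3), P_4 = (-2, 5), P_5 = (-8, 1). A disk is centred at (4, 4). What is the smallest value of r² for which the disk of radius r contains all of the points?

153

The required radius is the distance from (4, 4) to the farthest point.
Squared distances: 128, 34, 53, 37, 153.
Maximum is 153, attained at P_5.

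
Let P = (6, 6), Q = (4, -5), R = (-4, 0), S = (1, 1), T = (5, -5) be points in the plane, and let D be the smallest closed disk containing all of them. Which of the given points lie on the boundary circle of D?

A smallest enclosing disk is always determined by at most three of the input points on its boundary.
The minimum enclosing circle is determined by three boundary points: P, R, T.
Their circumcentre is (121/52, 41/52) with r² = 54961/1352.
The farthest remaining point Q is at distance² 49085/1352 ≤ 54961/1352.
The points at distance exactly r from the centre are P, R, T — 3 points.

P, R, T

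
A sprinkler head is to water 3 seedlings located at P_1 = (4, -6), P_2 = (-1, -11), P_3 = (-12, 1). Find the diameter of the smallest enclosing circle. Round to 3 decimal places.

17.481

Side lengths²: P_1P_2² = 50, P_1P_3² = 305, P_2P_3² = 265.
Since P_1P_3² = 305 < 265 + 50 = 315, the triangle is acute, so the smallest enclosing circle is the circumcircle.
Circumcentre = (-191/46, -131/46), r² = 80825/1058.
Diameter = 2r = 2√(80825/1058) ≈ 17.481.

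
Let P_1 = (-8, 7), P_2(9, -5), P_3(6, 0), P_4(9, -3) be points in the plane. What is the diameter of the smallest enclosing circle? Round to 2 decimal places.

The minimum enclosing circle of a finite set is fixed by two of the points (as a diameter) or three (as a circumcircle).
The farthest pair is P_1–P_2 with squared distance 433. The circle on this segment as diameter has centre (0.5, 1) and r² = 433/4 = 108.25.
Check P_3: distance² to centre = 31.25 ≤ 108.25, so it lies inside.
All remaining points lie in this disk, and no smaller disk contains both endpoints, so this is the minimum enclosing circle.
Diameter = 2r = 2√(108.25) ≈ 20.81.

20.81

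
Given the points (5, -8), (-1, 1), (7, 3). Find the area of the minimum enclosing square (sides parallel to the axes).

121

The bounding box has width 8 and height 11.
An axis-aligned square enclosing the set must have side ≥ max(width, height).
So the minimum side is max(8, 11) = 11.
Area = 11² = 121.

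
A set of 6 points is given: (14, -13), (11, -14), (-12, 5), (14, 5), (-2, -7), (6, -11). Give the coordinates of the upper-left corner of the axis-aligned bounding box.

x-range [-12, 14], y-range [-14, 5].
The upper-left corner is (-12, 5).

(-12, 5)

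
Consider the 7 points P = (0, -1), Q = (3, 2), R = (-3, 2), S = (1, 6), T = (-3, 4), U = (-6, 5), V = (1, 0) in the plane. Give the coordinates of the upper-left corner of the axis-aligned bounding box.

x-range [-6, 3], y-range [-1, 6].
The upper-left corner is (-6, 6).

(-6, 6)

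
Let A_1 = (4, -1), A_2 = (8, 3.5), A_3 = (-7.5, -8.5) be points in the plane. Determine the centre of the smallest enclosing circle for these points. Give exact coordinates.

(0.25, -2.5)

Side lengths²: A_1A_2² = 36.25, A_1A_3² = 188.5, A_2A_3² = 384.25.
Since A_2A_3² = 384.25 ≥ 188.5 + 36.25 = 224.75, the angle opposite A_2A_3 is not acute, so the smallest enclosing circle has A_2A_3 as diameter.
Centre = midpoint of A_2A_3 = (0.25, -2.5), r² = 384.25/4 = 96.0625.
Centre = (0.25, -2.5).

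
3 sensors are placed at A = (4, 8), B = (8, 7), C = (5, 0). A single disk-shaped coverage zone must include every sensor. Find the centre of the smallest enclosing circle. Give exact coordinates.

(319/62, 253/62)

Side lengths²: AB² = 17, AC² = 65, BC² = 58.
Since AC² = 65 < 58 + 17 = 75, the triangle is acute, so the smallest enclosing circle is the circumcircle.
Circumcentre = (319/62, 253/62), r² = 32045/1922.
Centre = (319/62, 253/62).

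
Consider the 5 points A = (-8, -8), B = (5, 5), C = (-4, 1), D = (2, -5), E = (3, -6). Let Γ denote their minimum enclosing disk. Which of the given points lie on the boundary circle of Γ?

The minimum enclosing circle of a finite set is fixed by two of the points (as a diameter) or three (as a circumcircle).
The farthest pair is A–B with squared distance 338. The circle on this segment as diameter has centre (-1.5, -1.5) and r² = 338/4 = 84.5.
Check C: distance² to centre = 12.5 ≤ 84.5, so it lies inside.
All remaining points lie in this disk, and no smaller disk contains both endpoints, so this is the minimum enclosing circle.
The points at distance exactly r from the centre are A, B — 2 points.

A, B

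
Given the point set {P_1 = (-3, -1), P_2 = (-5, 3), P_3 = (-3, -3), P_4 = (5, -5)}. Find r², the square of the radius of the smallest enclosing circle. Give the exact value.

By Welzl's lemma the MEC is supported by two points (diametrically opposite) or three points (on a circumcircle).
The farthest pair is P_2–P_4 with squared distance 164. The circle on this segment as diameter has centre (0, -1) and r² = 164/4 = 41.
Check P_1: distance² to centre = 9 ≤ 41, so it lies inside.
All remaining points lie in this disk, and no smaller disk contains both endpoints, so this is the minimum enclosing circle.

41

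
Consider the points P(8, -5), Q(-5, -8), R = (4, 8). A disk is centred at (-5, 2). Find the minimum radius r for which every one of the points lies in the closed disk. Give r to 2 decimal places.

14.76

The required radius is the distance from (-5, 2) to the farthest point.
Squared distances: 218, 100, 117.
Maximum is 218, attained at P.
r = √218 ≈ 14.76.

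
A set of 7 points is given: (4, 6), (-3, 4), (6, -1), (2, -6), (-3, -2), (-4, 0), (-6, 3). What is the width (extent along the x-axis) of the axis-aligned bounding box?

12

max x = 6, min x = -6, so width = 12.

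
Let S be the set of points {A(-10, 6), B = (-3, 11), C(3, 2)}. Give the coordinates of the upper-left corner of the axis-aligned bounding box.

x-range [-10, 3], y-range [2, 11].
The upper-left corner is (-10, 11).

(-10, 11)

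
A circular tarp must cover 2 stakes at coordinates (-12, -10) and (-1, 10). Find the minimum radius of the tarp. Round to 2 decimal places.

11.41

The smallest circle enclosing two points has them as diameter endpoints.
Centre = midpoint = (-6.5, 0); r² = |(-12, -10)−(-1, 10)|²/4 = 521/4 = 130.25.
r = √(130.25) ≈ 11.41.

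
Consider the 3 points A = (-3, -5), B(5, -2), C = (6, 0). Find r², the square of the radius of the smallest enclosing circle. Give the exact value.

Side lengths²: AB² = 73, AC² = 106, BC² = 5.
Since AC² = 106 ≥ 73 + 5 = 78, the angle opposite AC is not acute, so the smallest enclosing circle has AC as diameter.
Centre = midpoint of AC = (1.5, -2.5), r² = 106/4 = 26.5.

26.5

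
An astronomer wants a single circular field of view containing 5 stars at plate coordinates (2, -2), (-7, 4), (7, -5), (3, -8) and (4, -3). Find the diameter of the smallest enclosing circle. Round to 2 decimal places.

The minimum enclosing circle of a finite set is fixed by two of the points (as a diameter) or three (as a circumcircle).
The farthest pair is (-7, 4)–(7, -5) with squared distance 277. The circle on this segment as diameter has centre (0, -0.5) and r² = 277/4 = 69.25.
Check (2, -2): distance² to centre = 6.25 ≤ 69.25, so it lies inside.
All remaining points lie in this disk, and no smaller disk contains both endpoints, so this is the minimum enclosing circle.
Diameter = 2r = 2√(69.25) ≈ 16.64.

16.64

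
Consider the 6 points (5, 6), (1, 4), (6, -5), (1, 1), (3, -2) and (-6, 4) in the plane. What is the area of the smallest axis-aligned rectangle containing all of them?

132

x ranges over [-6, 6], width 12.
y ranges over [-5, 6], height 11.
Area = 12 × 11 = 132.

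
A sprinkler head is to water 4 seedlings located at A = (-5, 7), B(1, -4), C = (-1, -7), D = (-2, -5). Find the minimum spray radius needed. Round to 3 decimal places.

7.280

The minimum enclosing circle of a finite set is fixed by two of the points (as a diameter) or three (as a circumcircle).
The farthest pair is A–C with squared distance 212. The circle on this segment as diameter has centre (-3, 0) and r² = 212/4 = 53.
Check B: distance² to centre = 32 ≤ 53, so it lies inside.
All remaining points lie in this disk, and no smaller disk contains both endpoints, so this is the minimum enclosing circle.
r = √53 ≈ 7.280.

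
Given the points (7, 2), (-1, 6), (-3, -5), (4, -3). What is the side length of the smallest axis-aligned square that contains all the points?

The bounding box has width 10 and height 11.
An axis-aligned square enclosing the set must have side ≥ max(width, height).
So the minimum side is max(10, 11) = 11.

11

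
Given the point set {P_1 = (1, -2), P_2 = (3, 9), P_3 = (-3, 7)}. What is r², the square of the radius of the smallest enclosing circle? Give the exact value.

60625/1922

Side lengths²: P_1P_2² = 125, P_1P_3² = 97, P_2P_3² = 40.
Since P_1P_2² = 125 < 97 + 40 = 137, the triangle is acute, so the smallest enclosing circle is the circumcircle.
Circumcentre = (91/62, 223/62), r² = 60625/1922.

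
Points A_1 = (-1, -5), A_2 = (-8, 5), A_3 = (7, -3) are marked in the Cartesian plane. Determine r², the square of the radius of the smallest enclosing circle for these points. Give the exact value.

Side lengths²: A_1A_2² = 149, A_1A_3² = 68, A_2A_3² = 289.
Since A_2A_3² = 289 ≥ 149 + 68 = 217, the angle opposite A_2A_3 is not acute, so the smallest enclosing circle has A_2A_3 as diameter.
Centre = midpoint of A_2A_3 = (-0.5, 1), r² = 289/4 = 72.25.

72.25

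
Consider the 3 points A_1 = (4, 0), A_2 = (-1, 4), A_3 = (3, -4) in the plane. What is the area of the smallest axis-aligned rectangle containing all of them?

40

x ranges over [-1, 4], width 5.
y ranges over [-4, 4], height 8.
Area = 5 × 8 = 40.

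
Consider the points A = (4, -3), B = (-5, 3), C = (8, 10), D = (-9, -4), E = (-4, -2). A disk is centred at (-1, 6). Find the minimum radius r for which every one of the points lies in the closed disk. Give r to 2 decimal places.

The required radius is the distance from (-1, 6) to the farthest point.
Squared distances: 106, 25, 97, 164, 73.
Maximum is 164, attained at D.
r = √164 ≈ 12.81.

12.81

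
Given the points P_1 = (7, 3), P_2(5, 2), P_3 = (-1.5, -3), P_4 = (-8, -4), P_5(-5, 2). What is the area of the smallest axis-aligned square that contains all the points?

The bounding box has width 15 and height 7.
An axis-aligned square enclosing the set must have side ≥ max(width, height).
So the minimum side is max(15, 7) = 15.
Area = 15² = 225.

225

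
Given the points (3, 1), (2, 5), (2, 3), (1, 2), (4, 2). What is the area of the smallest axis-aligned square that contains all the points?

16

The bounding box has width 3 and height 4.
An axis-aligned square enclosing the set must have side ≥ max(width, height).
So the minimum side is max(3, 4) = 4.
Area = 4² = 16.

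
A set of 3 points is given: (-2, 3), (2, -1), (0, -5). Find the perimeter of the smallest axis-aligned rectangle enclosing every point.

Width = max x − min x = 2 − (-2) = 4.
Height = max y − min y = 3 − (-5) = 8.
Perimeter = 2(4 + 8) = 24.

24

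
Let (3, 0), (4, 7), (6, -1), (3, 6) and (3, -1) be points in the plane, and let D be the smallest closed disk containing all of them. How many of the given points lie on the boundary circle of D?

A smallest enclosing disk is always determined by at most three of the input points on its boundary.
The minimum enclosing circle is determined by three boundary points: (4, 7), (6, -1), (3, -1).
Their circumcentre is (4.5, 2.875) with r² = 17.265625.
The farthest remaining point (3, 6) is at distance² 12.015625 ≤ 17.265625.
The points at distance exactly r from the centre are (4, 7), (6, -1), (3, -1) — 3 points.

3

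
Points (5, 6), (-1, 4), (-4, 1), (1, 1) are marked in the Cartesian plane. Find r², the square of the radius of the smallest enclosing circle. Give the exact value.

A smallest enclosing disk is always determined by at most three of the input points on its boundary.
The farthest pair is (5, 6)–(-4, 1) with squared distance 106. The circle on this segment as diameter has centre (0.5, 3.5) and r² = 106/4 = 26.5.
Check (-1, 4): distance² to centre = 2.5 ≤ 26.5, so it lies inside.
All remaining points lie in this disk, and no smaller disk contains both endpoints, so this is the minimum enclosing circle.

26.5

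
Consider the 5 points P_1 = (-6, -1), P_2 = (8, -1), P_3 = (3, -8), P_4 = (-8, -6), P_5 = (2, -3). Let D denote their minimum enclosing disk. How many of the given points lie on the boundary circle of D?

2

The minimum enclosing circle of a finite set is fixed by two of the points (as a diameter) or three (as a circumcircle).
The farthest pair is P_2–P_4 with squared distance 281. The circle on this segment as diameter has centre (0, -3.5) and r² = 281/4 = 70.25.
Check P_1: distance² to centre = 42.25 ≤ 70.25, so it lies inside.
All remaining points lie in this disk, and no smaller disk contains both endpoints, so this is the minimum enclosing circle.
The points at distance exactly r from the centre are P_2, P_4 — 2 points.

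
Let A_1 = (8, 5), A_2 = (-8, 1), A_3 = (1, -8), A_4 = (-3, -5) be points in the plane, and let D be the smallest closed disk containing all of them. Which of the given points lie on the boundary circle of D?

The minimum enclosing circle of a finite set is fixed by two of the points (as a diameter) or three (as a circumcircle).
The minimum enclosing circle is determined by three boundary points: A_1, A_2, A_3.
Their circumcentre is (0.6, 0.6) with r² = 74.12.
The farthest remaining point A_4 is at distance² 44.32 ≤ 74.12.
The points at distance exactly r from the centre are A_1, A_2, A_3 — 3 points.

A_1, A_2, A_3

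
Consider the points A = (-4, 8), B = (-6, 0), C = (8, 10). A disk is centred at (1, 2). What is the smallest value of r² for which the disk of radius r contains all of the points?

The required radius is the distance from (1, 2) to the farthest point.
Squared distances: 61, 53, 113.
Maximum is 113, attained at C.

113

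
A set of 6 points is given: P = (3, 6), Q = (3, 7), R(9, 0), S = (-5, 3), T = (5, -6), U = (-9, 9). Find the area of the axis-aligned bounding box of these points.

270

x ranges over [-9, 9], width 18.
y ranges over [-6, 9], height 15.
Area = 18 × 15 = 270.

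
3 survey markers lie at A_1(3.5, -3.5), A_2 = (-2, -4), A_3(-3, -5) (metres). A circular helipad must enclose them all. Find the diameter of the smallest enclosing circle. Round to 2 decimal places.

Side lengths²: A_1A_2² = 30.5, A_1A_3² = 44.5, A_2A_3² = 2.
Since A_1A_3² = 44.5 ≥ 30.5 + 2 = 32.5, the angle opposite A_1A_3 is not acute, so the smallest enclosing circle has A_1A_3 as diameter.
Centre = midpoint of A_1A_3 = (0.25, -4.25), r² = 44.5/4 = 11.125.
Diameter = 2r = 2√(11.125) ≈ 6.67.

6.67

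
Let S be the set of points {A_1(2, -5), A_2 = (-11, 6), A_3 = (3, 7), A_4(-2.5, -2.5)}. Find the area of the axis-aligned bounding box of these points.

168

x ranges over [-11, 3], width 14.
y ranges over [-5, 7], height 12.
Area = 14 × 12 = 168.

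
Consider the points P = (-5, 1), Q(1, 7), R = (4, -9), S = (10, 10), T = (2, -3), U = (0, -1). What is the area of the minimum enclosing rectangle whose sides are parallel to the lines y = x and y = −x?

In coordinates u = x + y, v = x − y the rectangle is axis-aligned; the map (x,y)→(u,v) scales areas by 2.
u-values: -4, 8, -5, 20, -1, -1; range = 20 − (-5) = 25.
v-values: -6, -6, 13, 0, 5, 1; range = 13 − (-6) = 19.
Area = (25 × 19) / 2 = 237.5.

237.5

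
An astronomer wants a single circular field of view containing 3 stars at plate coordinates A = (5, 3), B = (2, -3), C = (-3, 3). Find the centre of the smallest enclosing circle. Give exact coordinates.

(1, 1.25)

Side lengths²: AB² = 45, AC² = 64, BC² = 61.
Since AC² = 64 < 61 + 45 = 106, the triangle is acute, so the smallest enclosing circle is the circumcircle.
Circumcentre = (1, 1.25), r² = 19.0625.
Centre = (1, 1.25).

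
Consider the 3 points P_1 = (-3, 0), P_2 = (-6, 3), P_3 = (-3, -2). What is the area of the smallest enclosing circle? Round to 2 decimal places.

26.70

Side lengths²: P_1P_2² = 18, P_1P_3² = 4, P_2P_3² = 34.
Since P_2P_3² = 34 ≥ 18 + 4 = 22, the angle opposite P_2P_3 is not acute, so the smallest enclosing circle has P_2P_3 as diameter.
Centre = midpoint of P_2P_3 = (-4.5, 0.5), r² = 34/4 = 8.5.
Area = π·r² = π·8.5 ≈ 26.70.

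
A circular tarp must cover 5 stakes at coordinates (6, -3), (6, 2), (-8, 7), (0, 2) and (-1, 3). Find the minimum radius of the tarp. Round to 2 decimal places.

A smallest enclosing disk is always determined by at most three of the input points on its boundary.
The farthest pair is (6, -3)–(-8, 7) with squared distance 296. The circle on this segment as diameter has centre (-1, 2) and r² = 296/4 = 74.
Check (6, 2): distance² to centre = 49 ≤ 74, so it lies inside.
All remaining points lie in this disk, and no smaller disk contains both endpoints, so this is the minimum enclosing circle.
r = √74 ≈ 8.60.

8.60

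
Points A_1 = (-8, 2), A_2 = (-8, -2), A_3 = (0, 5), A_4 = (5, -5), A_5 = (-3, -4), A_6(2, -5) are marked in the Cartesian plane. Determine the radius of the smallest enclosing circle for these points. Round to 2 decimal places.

A smallest enclosing disk is always determined by at most three of the input points on its boundary.
The farthest pair is A_1–A_4 with squared distance 218. The circle on this segment as diameter has centre (-1.5, -1.5) and r² = 218/4 = 54.5.
Check A_2: distance² to centre = 42.5 ≤ 54.5, so it lies inside.
All remaining points lie in this disk, and no smaller disk contains both endpoints, so this is the minimum enclosing circle.
r = √(54.5) ≈ 7.38.

7.38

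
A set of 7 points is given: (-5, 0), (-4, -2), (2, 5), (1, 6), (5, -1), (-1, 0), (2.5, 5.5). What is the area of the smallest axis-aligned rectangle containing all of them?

80

x ranges over [-5, 5], width 10.
y ranges over [-2, 6], height 8.
Area = 10 × 8 = 80.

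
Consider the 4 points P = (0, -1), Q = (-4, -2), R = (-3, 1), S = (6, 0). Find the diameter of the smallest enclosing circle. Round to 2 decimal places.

10.20

By Welzl's lemma the MEC is supported by two points (diametrically opposite) or three points (on a circumcircle).
The farthest pair is Q–S with squared distance 104. The circle on this segment as diameter has centre (1, -1) and r² = 104/4 = 26.
Check P: distance² to centre = 1 ≤ 26, so it lies inside.
All remaining points lie in this disk, and no smaller disk contains both endpoints, so this is the minimum enclosing circle.
Diameter = 2r = 2√26 ≈ 10.20.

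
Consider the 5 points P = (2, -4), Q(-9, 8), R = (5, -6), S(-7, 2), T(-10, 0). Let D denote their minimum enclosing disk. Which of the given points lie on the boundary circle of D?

A smallest enclosing disk is always determined by at most three of the input points on its boundary.
The farthest pair is Q–R with squared distance 392. The circle on this segment as diameter has centre (-2, 1) and r² = 392/4 = 98.
Check P: distance² to centre = 41 ≤ 98, so it lies inside.
All remaining points lie in this disk, and no smaller disk contains both endpoints, so this is the minimum enclosing circle.
The points at distance exactly r from the centre are Q, R — 2 points.

Q, R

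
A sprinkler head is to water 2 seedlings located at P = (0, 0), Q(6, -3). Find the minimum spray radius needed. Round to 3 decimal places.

3.354

The smallest circle enclosing two points has them as diameter endpoints.
Centre = midpoint = (3, -1.5); r² = |PQ|²/4 = 45/4 = 11.25.
r = √(11.25) ≈ 3.354.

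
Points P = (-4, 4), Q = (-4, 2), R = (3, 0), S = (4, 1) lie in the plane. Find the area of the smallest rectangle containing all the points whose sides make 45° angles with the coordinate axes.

38.5

In coordinates u = x + y, v = x − y the rectangle is axis-aligned; the map (x,y)→(u,v) scales areas by 2.
u-values: 0, -2, 3, 5; range = 5 − (-2) = 7.
v-values: -8, -6, 3, 3; range = 3 − (-8) = 11.
Area = (7 × 11) / 2 = 38.5.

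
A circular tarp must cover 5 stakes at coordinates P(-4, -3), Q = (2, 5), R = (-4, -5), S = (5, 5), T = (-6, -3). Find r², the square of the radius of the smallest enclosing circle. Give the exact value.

33485/722

The minimum enclosing circle of a finite set is fixed by two of the points (as a diameter) or three (as a circumcircle).
The minimum enclosing circle is determined by three boundary points: R, S, T.
Their circumcentre is (-11/38, 27/38) with r² = 33485/722.
The farthest remaining point P is at distance² 19881/722 ≤ 33485/722.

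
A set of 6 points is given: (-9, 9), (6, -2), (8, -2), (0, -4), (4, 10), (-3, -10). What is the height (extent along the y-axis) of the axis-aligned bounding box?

20

max y = 10, min y = -10, so height = 20.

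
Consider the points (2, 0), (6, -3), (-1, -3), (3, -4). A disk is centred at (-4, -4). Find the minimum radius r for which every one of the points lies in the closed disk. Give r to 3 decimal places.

The required radius is the distance from (-4, -4) to the farthest point.
Squared distances: 52, 101, 10, 49.
Maximum is 101, attained at (6, -3).
r = √101 ≈ 10.050.

10.050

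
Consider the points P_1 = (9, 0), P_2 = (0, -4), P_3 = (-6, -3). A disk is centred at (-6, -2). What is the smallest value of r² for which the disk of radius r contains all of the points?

The required radius is the distance from (-6, -2) to the farthest point.
Squared distances: 229, 40, 1.
Maximum is 229, attained at P_1.

229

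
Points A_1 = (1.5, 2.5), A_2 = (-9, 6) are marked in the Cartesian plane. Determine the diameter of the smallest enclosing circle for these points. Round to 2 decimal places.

11.07

The smallest circle enclosing two points has them as diameter endpoints.
Centre = midpoint = (-3.75, 4.25); r² = |A_1A_2|²/4 = 122.5/4 = 30.625.
Diameter = 2r = 2√(30.625) ≈ 11.07.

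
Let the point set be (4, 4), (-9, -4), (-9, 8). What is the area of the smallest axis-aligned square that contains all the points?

The bounding box has width 13 and height 12.
An axis-aligned square enclosing the set must have side ≥ max(width, height).
So the minimum side is max(13, 12) = 13.
Area = 13² = 169.

169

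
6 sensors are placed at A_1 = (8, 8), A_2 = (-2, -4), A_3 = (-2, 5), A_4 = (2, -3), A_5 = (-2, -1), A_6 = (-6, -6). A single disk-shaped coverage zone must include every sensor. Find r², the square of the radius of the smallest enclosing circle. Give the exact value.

98

A smallest enclosing disk is always determined by at most three of the input points on its boundary.
The farthest pair is A_1–A_6 with squared distance 392. The circle on this segment as diameter has centre (1, 1) and r² = 392/4 = 98.
Check A_2: distance² to centre = 34 ≤ 98, so it lies inside.
All remaining points lie in this disk, and no smaller disk contains both endpoints, so this is the minimum enclosing circle.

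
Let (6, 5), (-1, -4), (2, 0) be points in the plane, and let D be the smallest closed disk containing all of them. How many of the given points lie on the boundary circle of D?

2

Call the three points A, B, C in the order given.
Side lengths²: AB² = 130, AC² = 41, BC² = 25.
Since AB² = 130 ≥ 41 + 25 = 66, the angle opposite AB is not acute, so the smallest enclosing circle has AB as diameter.
Centre = midpoint of AB = (2.5, 0.5), r² = 130/4 = 32.5.
The points at distance exactly r from the centre are (6, 5), (-1, -4) — 2 points.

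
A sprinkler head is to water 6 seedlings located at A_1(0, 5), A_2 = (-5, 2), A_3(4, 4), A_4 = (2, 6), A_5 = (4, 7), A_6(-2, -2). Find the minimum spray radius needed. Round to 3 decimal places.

By Welzl's lemma the MEC is supported by two points (diametrically opposite) or three points (on a circumcircle).
The minimum enclosing circle is determined by three boundary points: A_2, A_5, A_6.
Their circumcentre is (13/34, 99/34) with r² = 17225/578.
The farthest remaining point A_3 is at distance² 8249/578 ≤ 17225/578.
r = √(17225/578) ≈ 5.459.

5.459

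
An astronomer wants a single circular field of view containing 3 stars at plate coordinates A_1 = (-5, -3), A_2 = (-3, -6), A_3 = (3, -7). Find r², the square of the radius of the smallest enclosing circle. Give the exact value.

20

Side lengths²: A_1A_2² = 13, A_1A_3² = 80, A_2A_3² = 37.
Since A_1A_3² = 80 ≥ 37 + 13 = 50, the angle opposite A_1A_3 is not acute, so the smallest enclosing circle has A_1A_3 as diameter.
Centre = midpoint of A_1A_3 = (-1, -5), r² = 80/4 = 20.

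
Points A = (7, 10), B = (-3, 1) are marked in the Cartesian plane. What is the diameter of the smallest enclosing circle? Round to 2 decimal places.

13.45

The smallest circle enclosing two points has them as diameter endpoints.
Centre = midpoint = (2, 5.5); r² = |AB|²/4 = 181/4 = 45.25.
Diameter = 2r = 2√(45.25) ≈ 13.45.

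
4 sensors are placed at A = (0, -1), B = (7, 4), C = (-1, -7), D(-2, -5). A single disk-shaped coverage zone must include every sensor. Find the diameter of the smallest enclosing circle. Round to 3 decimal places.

13.601

By Welzl's lemma the MEC is supported by two points (diametrically opposite) or three points (on a circumcircle).
The farthest pair is B–C with squared distance 185. The circle on this segment as diameter has centre (3, -1.5) and r² = 185/4 = 46.25.
Check A: distance² to centre = 9.25 ≤ 46.25, so it lies inside.
All remaining points lie in this disk, and no smaller disk contains both endpoints, so this is the minimum enclosing circle.
Diameter = 2r = 2√(46.25) ≈ 13.601.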